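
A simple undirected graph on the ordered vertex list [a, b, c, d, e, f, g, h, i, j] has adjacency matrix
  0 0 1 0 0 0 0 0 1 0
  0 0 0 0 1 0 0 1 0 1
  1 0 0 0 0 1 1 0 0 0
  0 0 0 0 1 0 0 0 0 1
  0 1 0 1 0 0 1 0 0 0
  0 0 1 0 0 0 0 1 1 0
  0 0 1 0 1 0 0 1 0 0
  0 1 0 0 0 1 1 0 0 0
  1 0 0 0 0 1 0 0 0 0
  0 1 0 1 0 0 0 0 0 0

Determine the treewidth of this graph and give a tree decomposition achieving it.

Treewidth 2.
Bags: B1 = {a, c, i}  B2 = {c, f, i}  B3 = {c, f, g}  B4 = {f, g, h}  B5 = {e, g, h}  B6 = {b, e, h}  B7 = {b, d, e}  B8 = {b, d, j}
Tree: B1–B2, B2–B3, B3–B4, B4–B5, B5–B6, B6–B7, B7–B8

Each bag holds 3 vertices, so the decomposition has width 2, which upper-bounds the treewidth. Since a–i–f–c–a is a cycle in G, G is not acyclic. Forests are exactly the graphs of treewidth ≤ 1, so tw(G) ≥ 2. Hence tw(G) = 2 exactly.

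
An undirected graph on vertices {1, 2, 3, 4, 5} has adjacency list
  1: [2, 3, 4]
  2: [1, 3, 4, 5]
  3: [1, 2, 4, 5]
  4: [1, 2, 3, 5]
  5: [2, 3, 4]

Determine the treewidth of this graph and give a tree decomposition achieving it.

Treewidth 3.
One such decomposition:
Bags: B1 = {1, 2, 3, 4}  B2 = {2, 3, 4, 5}
Tree: B1–B2

The largest bag has 4 vertices, giving width 3; this decomposition certifies tw(G) ≤ 3. Conversely, {1, 2, 3, 4} is a clique of size 4, and the vertices of any clique must share a bag in every tree decomposition; so some bag has ≥ 4 vertices and tw(G) ≥ 3. Therefore the treewidth is 3.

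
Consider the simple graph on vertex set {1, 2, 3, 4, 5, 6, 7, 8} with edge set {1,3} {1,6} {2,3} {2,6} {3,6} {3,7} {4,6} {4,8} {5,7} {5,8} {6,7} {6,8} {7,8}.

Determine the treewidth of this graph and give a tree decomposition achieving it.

Each bag holds 3 vertices, so the decomposition has width 2, which upper-bounds the treewidth. On the other hand G contains the 3-clique {5, 7, 8}. A clique must lie in a single bag of any decomposition, so no decomposition can have width below 2. Combining the bounds, tw(G) = 2.

Treewidth 2.
One optimal decomposition is:
Bags: B1 = {3, 6, 7}  B2 = {2, 3, 6}  B3 = {6, 7, 8}  B4 = {1, 3, 6}  B5 = {4, 6, 8}  B6 = {5, 7, 8}
Tree: B1–B2, B1–B3, B2–B4, B3–B5, B3–B6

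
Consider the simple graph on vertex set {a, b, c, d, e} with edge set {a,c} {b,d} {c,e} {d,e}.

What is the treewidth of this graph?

1

A width-1 tree decomposition is:
Bags: B1 = {a, c}  B2 = {c, e}  B3 = {d, e}  B4 = {b, d}
Tree: B1–B2, B2–B3, B3–B4
The largest bag has 2 vertices, giving width 1; this decomposition certifies tw(G) ≤ 1. G has an edge, so its treewidth is at least 1. Combining the bounds, tw(G) = 1.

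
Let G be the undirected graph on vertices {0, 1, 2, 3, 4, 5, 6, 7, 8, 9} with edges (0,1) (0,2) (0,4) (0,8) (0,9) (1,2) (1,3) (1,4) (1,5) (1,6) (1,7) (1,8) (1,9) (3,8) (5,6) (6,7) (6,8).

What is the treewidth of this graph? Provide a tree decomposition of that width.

Each bag holds 3 vertices, so the decomposition has width 2, which upper-bounds the treewidth. Conversely, {0, 1, 8} is a clique of size 3, and the vertices of any clique must share a bag in every tree decomposition; so some bag has ≥ 3 vertices and tw(G) ≥ 2. Therefore the treewidth is 2.

Treewidth 2.
One optimal decomposition is:
Bags: B1 = {0, 1, 9}  B2 = {0, 1, 8}  B3 = {0, 1, 2}  B4 = {1, 3, 8}  B5 = {0, 1, 4}  B6 = {1, 6, 8}  B7 = {1, 5, 6}  B8 = {1, 6, 7}
Tree: B1–B2, B1–B3, B2–B4, B3–B5, B4–B6, B6–B7, B7–B8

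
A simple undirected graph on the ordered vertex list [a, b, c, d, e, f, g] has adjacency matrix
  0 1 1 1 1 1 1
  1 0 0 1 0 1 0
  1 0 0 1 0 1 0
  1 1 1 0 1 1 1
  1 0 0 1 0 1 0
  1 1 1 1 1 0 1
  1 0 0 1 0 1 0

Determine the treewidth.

A width-3 tree decomposition is:
Bags: B1 = {a, c, d, f}  B2 = {a, d, e, f}  B3 = {a, b, d, f}  B4 = {a, d, f, g}
Tree: B1–B2, B2–B3, B1–B4
Each bag holds 4 vertices, so the decomposition has width 3, which upper-bounds the treewidth. Conversely, {a, d, f, g} is a clique of size 4, and the vertices of any clique must share a bag in every tree decomposition; so some bag has ≥ 4 vertices and tw(G) ≥ 3. The upper and lower bounds meet at 3, so that is the treewidth.

3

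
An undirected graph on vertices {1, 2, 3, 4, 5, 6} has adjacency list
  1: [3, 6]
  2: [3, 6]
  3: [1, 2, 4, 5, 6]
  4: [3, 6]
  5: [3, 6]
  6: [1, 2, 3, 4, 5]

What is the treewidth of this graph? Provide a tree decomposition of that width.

Treewidth 2.
Bags: B1 = {2, 3, 6}  B2 = {3, 5, 6}  B3 = {3, 4, 6}  B4 = {1, 3, 6}
Tree: B1–B2, B2–B3, B3–B4

Every bag has size at most 3, so the width is 3 − 1 = 2 and tw(G) ≤ 2. Conversely, {1, 3, 6} is a clique of size 3, and the vertices of any clique must share a bag in every tree decomposition; so some bag has ≥ 3 vertices and tw(G) ≥ 2. Combining the bounds, tw(G) = 2.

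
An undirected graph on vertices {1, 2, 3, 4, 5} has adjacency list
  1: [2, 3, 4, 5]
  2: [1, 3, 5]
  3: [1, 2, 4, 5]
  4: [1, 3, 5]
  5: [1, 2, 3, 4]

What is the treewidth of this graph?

3

A width-3 tree decomposition is:
Bags: B1 = {1, 2, 3, 5}  B2 = {1, 3, 4, 5}
Tree: B1–B2
Each bag holds 4 vertices, so the decomposition has width 3, which upper-bounds the treewidth. For the lower bound, the 4 vertices {1, 2, 3, 5} are pairwise adjacent, and any tree decomposition puts a clique entirely inside one bag — forcing width ≥ 3. Combining the bounds, tw(G) = 3.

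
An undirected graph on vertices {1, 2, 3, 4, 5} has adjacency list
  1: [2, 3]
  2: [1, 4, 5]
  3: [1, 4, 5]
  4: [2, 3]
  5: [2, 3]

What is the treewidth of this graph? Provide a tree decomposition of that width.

Treewidth 2.
Bags: B1 = {2, 3, 4}  B2 = {1, 2, 3}  B3 = {2, 3, 5}
Tree: B1–B2, B2–B3

Each bag holds 3 vertices, so the decomposition has width 2, which upper-bounds the treewidth. For the lower bound, G contains the cycle 4–3–1–2–4, so G is not a forest; only forests have treewidth ≤ 1, hence tw(G) ≥ 2. Combining the bounds, tw(G) = 2.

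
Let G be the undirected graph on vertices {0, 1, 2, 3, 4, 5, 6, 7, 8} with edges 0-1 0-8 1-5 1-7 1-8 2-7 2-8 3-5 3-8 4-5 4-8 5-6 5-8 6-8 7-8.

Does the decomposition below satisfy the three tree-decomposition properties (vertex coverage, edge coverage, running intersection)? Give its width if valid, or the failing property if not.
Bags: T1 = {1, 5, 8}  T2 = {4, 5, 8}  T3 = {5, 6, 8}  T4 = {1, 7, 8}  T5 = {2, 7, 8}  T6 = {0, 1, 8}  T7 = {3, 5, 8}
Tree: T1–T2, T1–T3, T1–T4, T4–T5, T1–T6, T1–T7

Yes; width 2.

Checking the three conditions: (i) the bags cover all of {0, 1, 2, 3, 4, 5, 6, 7, 8}; (ii) for each edge, some bag contains both endpoints; (iii) the bags containing any fixed vertex form a subtree. All hold, so the decomposition is valid with width 3 − 1 = 2.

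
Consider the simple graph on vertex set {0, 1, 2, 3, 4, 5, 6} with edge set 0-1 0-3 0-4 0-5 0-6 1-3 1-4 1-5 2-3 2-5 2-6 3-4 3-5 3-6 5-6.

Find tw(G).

A width-3 tree decomposition is:
Bags: B1 = {0, 1, 3, 5}  B2 = {0, 3, 5, 6}  B3 = {0, 1, 3, 4}  B4 = {2, 3, 5, 6}
Tree: B1–B2, B1–B3, B2–B4
Every bag has size at most 4, so the width is 4 − 1 = 3 and tw(G) ≤ 3. Conversely, {0, 1, 3, 4} is a clique of size 4, and the vertices of any clique must share a bag in every tree decomposition; so some bag has ≥ 4 vertices and tw(G) ≥ 3. Therefore the treewidth is 3.

3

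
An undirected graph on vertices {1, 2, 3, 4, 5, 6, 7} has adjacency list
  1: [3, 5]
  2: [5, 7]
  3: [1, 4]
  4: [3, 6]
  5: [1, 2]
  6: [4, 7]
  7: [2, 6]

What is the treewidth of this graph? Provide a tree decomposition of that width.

Treewidth 2.
One optimal decomposition is:
Bags: B1 = {1, 3, 5}  B2 = {3, 4, 5}  B3 = {4, 5, 6}  B4 = {5, 6, 7}  B5 = {2, 5, 7}
Tree: B1–B2, B2–B3, B3–B4, B4–B5

The largest bag has 3 vertices, giving width 2; this decomposition certifies tw(G) ≤ 2. Since 5–1–3–4–6–7–2–5 is a cycle in G, G is not acyclic. Forests are exactly the graphs of treewidth ≤ 1, so tw(G) ≥ 2. The upper and lower bounds meet at 2, so that is the treewidth.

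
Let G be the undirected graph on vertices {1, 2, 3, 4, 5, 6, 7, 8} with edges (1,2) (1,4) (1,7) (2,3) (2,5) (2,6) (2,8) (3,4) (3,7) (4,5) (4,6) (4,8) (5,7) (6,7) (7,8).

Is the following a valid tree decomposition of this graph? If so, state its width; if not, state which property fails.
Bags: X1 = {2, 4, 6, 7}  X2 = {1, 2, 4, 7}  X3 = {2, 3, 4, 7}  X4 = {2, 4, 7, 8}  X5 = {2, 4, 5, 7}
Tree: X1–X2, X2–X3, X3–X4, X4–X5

Yes; width 3.

Checking the three conditions: (i) the bags cover all of {1, 2, 3, 4, 5, 6, 7, 8}; (ii) for each edge, some bag contains both endpoints; (iii) the bags containing any fixed vertex form a subtree. All hold, so the decomposition is valid with width 4 − 1 = 3.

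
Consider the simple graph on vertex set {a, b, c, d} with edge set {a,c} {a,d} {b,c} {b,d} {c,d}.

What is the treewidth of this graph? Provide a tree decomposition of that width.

Every bag has size at most 3, so the width is 3 − 1 = 2 and tw(G) ≤ 2. On the other hand G contains the 3-clique {a, c, d}. A clique must lie in a single bag of any decomposition, so no decomposition can have width below 2. Therefore the treewidth is 2.

Treewidth 2.
One such decomposition:
Bags: B1 = {b, c, d}  B2 = {a, c, d}
Tree: B1–B2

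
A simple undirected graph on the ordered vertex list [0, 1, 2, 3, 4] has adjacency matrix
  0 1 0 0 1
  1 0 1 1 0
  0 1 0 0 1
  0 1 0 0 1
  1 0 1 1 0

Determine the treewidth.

A width-2 tree decomposition is:
Bags: B1 = {0, 1, 4}  B2 = {1, 3, 4}  B3 = {1, 2, 4}
Tree: B1–B2, B2–B3
The largest bag has 3 vertices, giving width 2; this decomposition certifies tw(G) ≤ 2. For the lower bound, G contains the cycle 4–0–1–3–4, so G is not a forest; only forests have treewidth ≤ 1, hence tw(G) ≥ 2. Combining the bounds, tw(G) = 2.

2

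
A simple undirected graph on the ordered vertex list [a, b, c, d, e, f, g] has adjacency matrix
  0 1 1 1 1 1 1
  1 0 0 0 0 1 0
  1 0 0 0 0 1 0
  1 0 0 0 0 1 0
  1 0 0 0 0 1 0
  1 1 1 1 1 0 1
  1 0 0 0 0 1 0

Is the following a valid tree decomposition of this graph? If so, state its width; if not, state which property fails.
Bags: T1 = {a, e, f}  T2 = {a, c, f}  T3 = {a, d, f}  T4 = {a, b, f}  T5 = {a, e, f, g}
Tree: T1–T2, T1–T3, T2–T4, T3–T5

A tree decomposition must satisfy three properties: every vertex lies in some bag; for every edge, both endpoints lie together in some bag; and for every vertex, the bags containing it form a connected subtree. Here bags containing vertex e are not connected in the tree, so the decomposition is invalid.

No — bags containing vertex e are not connected in the tree.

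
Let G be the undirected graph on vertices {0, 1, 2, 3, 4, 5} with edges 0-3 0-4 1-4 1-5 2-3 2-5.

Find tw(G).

2

A width-2 tree decomposition is:
Bags: B1 = {1, 2, 5}  B2 = {1, 2, 4}  B3 = {0, 2, 4}  B4 = {0, 2, 3}
Tree: B1–B2, B2–B3, B3–B4
The largest bag has 3 vertices, giving width 2; this decomposition certifies tw(G) ≤ 2. For the lower bound, G contains the cycle 2–5–1–4–0–3–2, so G is not a forest; only forests have treewidth ≤ 1, hence tw(G) ≥ 2. Therefore the treewidth is 2.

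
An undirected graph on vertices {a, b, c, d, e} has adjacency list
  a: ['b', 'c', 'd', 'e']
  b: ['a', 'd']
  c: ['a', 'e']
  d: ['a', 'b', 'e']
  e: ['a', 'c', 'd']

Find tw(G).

A width-2 tree decomposition is:
Bags: B1 = {a, d, e}  B2 = {a, b, d}  B3 = {a, c, e}
Tree: B1–B2, B1–B3
Each bag holds 3 vertices, so the decomposition has width 2, which upper-bounds the treewidth. Conversely, {a, d, e} is a clique of size 3, and the vertices of any clique must share a bag in every tree decomposition; so some bag has ≥ 3 vertices and tw(G) ≥ 2. Combining the bounds, tw(G) = 2.

2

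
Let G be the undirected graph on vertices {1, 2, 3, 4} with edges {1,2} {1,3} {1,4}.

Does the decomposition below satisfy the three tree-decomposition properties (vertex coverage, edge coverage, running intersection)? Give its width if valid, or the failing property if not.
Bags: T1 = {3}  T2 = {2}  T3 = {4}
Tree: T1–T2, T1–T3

No — vertex 1 appears in no bag.

A tree decomposition must satisfy three properties: every vertex lies in some bag; for every edge, both endpoints lie together in some bag; and for every vertex, the bags containing it form a connected subtree. Here vertex 1 appears in no bag, so the decomposition is invalid.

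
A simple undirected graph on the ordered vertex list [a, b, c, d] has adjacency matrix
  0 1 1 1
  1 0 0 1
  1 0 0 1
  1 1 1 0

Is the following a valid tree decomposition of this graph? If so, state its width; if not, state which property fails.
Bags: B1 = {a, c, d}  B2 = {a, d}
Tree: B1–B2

No — vertex b appears in no bag.

A tree decomposition must satisfy three properties: every vertex lies in some bag; for every edge, both endpoints lie together in some bag; and for every vertex, the bags containing it form a connected subtree. Here vertex b appears in no bag, so the decomposition is invalid.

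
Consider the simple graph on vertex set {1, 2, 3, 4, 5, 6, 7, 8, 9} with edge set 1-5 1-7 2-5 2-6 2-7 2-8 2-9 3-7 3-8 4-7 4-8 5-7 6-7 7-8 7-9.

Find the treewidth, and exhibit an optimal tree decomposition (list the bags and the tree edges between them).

Treewidth 2.
One optimal decomposition is:
Bags: B1 = {2, 7, 8}  B2 = {2, 6, 7}  B3 = {2, 7, 9}  B4 = {4, 7, 8}  B5 = {2, 5, 7}  B6 = {1, 5, 7}  B7 = {3, 7, 8}
Tree: B1–B2, B2–B3, B1–B4, B1–B5, B5–B6, B4–B7

Every bag has size at most 3, so the width is 3 − 1 = 2 and tw(G) ≤ 2. Conversely, {1, 5, 7} is a clique of size 3, and the vertices of any clique must share a bag in every tree decomposition; so some bag has ≥ 3 vertices and tw(G) ≥ 2. The upper and lower bounds meet at 2, so that is the treewidth.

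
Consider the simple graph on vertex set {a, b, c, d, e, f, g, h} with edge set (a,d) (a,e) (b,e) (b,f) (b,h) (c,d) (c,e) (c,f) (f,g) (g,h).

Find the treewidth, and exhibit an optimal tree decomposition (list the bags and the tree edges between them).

The largest bag has 3 vertices, giving width 2; this decomposition certifies tw(G) ≤ 2. For the lower bound, G contains the cycle g–h–b–f–g, so G is not a forest; only forests have treewidth ≤ 1, hence tw(G) ≥ 2. Combining the bounds, tw(G) = 2.

Treewidth 2.
One optimal decomposition is:
Bags: B1 = {f, g, h}  B2 = {b, f, h}  B3 = {b, c, f}  B4 = {b, c, e}  B5 = {c, d, e}  B6 = {a, d, e}
Tree: B1–B2, B2–B3, B3–B4, B4–B5, B5–B6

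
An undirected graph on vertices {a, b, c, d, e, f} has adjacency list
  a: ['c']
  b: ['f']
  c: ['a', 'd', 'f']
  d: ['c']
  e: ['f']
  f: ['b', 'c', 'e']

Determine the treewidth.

1

A width-1 tree decomposition is:
Bags: B1 = {c, d}  B2 = {c, f}  B3 = {a, c}  B4 = {e, f}  B5 = {b, f}
Tree: B1–B2, B2–B3, B2–B4, B4–B5
Each bag holds 2 vertices, so the decomposition has width 1, which upper-bounds the treewidth. Any graph with an edge has treewidth ≥ 1, and G has the edge d–c. Hence tw(G) = 1 exactly.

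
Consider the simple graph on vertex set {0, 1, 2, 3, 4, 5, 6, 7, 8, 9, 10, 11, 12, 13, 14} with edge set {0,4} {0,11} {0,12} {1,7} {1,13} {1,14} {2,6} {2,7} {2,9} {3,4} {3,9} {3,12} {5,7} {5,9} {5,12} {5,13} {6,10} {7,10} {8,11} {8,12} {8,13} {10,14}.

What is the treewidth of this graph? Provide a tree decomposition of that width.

Treewidth 3.
One such decomposition:
Bags: B1 = {0, 3, 4, 11}  B2 = {0, 3, 11, 12}  B3 = {3, 8, 11, 12}  B4 = {3, 8, 9, 12}  B5 = {5, 8, 9, 12}  B6 = {5, 8, 9, 13}  B7 = {2, 5, 9, 13}  B8 = {2, 5, 7, 13}  B9 = {1, 2, 7, 13}  B10 = {1, 2, 6, 7}  B11 = {1, 6, 7, 10}  B12 = {1, 6, 10, 14}
Tree: B1–B2, B2–B3, B3–B4, B4–B5, B5–B6, B6–B7, B7–B8, B8–B9, B9–B10, B10–B11, B11–B12

Each bag holds 4 vertices, so the decomposition has width 3, which upper-bounds the treewidth. For the lower bound: the 4 vertex sets {0,4,11}, {3}, {12}, {5,8,9,13} are disjoint, each induces a connected subgraph, and every pair is joined by at least one edge of G. Contracting each set to a single vertex therefore yields K_{4} as a minor, and since treewidth is minor-monotone, tw(G) ≥ tw(K_{4}) = 3. The upper and lower bounds meet at 3, so that is the treewidth.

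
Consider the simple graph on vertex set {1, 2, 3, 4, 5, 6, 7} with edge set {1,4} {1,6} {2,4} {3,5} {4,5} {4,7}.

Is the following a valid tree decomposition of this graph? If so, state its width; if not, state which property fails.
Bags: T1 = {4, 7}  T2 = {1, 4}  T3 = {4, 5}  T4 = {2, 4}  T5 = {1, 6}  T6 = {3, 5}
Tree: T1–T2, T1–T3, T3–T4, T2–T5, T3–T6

Yes; width 1.

Every vertex of G appears in some bag (union = {1, 2, 3, 4, 5, 6, 7}); every edge is covered by a bag; and for each vertex v the set of bags containing v is connected in the bag tree. The decomposition is therefore valid. The largest bag has 2 vertices, so the width is 1.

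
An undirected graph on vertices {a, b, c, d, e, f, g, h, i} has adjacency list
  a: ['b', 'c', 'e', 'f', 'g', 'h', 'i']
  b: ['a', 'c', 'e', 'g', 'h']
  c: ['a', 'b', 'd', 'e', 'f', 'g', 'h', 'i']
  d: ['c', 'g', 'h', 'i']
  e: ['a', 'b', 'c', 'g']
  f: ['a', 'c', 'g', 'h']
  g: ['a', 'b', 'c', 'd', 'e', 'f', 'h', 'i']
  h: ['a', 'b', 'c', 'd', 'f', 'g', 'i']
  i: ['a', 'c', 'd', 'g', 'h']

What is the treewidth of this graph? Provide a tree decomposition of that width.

Every bag has size at most 5, so the width is 5 − 1 = 4 and tw(G) ≤ 4. For the lower bound, the 5 vertices {a, b, c, e, g} are pairwise adjacent, and any tree decomposition puts a clique entirely inside one bag — forcing width ≥ 4. The upper and lower bounds meet at 4, so that is the treewidth.

Treewidth 4.
One optimal decomposition is:
Bags: B1 = {a, c, f, g, h}  B2 = {a, c, g, h, i}  B3 = {a, b, c, g, h}  B4 = {a, b, c, e, g}  B5 = {c, d, g, h, i}
Tree: B1–B2, B1–B3, B3–B4, B2–B5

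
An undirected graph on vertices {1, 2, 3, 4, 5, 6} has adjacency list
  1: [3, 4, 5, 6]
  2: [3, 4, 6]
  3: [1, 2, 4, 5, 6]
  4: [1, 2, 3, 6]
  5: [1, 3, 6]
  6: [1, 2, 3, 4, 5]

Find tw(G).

3

A width-3 tree decomposition is:
Bags: B1 = {2, 3, 4, 6}  B2 = {1, 3, 4, 6}  B3 = {1, 3, 5, 6}
Tree: B1–B2, B2–B3
The largest bag has 4 vertices, giving width 3; this decomposition certifies tw(G) ≤ 3. On the other hand G contains the 4-clique {1, 3, 4, 6}. A clique must lie in a single bag of any decomposition, so no decomposition can have width below 3. Therefore the treewidth is 3.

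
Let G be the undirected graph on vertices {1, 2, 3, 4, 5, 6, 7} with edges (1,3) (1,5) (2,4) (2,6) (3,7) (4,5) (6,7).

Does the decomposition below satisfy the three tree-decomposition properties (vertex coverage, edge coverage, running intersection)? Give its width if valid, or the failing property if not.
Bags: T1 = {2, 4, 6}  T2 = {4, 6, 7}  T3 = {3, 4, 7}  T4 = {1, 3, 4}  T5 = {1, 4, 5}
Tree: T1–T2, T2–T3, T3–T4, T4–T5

Vertex coverage: the bags together contain {1, 2, 3, 4, 5, 6, 7}, the full vertex set. Edge coverage: each edge of G has both endpoints in at least one bag. Running intersection: for every vertex, the bags containing it form a connected subtree. All three properties hold, so this is a valid tree decomposition of width max|bag| − 1 = 2, and hence tw(G) ≤ 2.

Yes; width 2.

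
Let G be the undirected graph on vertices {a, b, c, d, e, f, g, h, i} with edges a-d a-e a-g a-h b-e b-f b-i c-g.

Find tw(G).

1

A width-1 tree decomposition is:
Bags: B1 = {a, e}  B2 = {b, e}  B3 = {b, f}  B4 = {a, d}  B5 = {b, i}  B6 = {a, g}  B7 = {a, h}  B8 = {c, g}
Tree: B1–B2, B2–B3, B1–B4, B3–B5, B4–B6, B1–B7, B6–B8
The largest bag has 2 vertices, giving width 1; this decomposition certifies tw(G) ≤ 1. G has an edge, so its treewidth is at least 1. Combining the bounds, tw(G) = 1.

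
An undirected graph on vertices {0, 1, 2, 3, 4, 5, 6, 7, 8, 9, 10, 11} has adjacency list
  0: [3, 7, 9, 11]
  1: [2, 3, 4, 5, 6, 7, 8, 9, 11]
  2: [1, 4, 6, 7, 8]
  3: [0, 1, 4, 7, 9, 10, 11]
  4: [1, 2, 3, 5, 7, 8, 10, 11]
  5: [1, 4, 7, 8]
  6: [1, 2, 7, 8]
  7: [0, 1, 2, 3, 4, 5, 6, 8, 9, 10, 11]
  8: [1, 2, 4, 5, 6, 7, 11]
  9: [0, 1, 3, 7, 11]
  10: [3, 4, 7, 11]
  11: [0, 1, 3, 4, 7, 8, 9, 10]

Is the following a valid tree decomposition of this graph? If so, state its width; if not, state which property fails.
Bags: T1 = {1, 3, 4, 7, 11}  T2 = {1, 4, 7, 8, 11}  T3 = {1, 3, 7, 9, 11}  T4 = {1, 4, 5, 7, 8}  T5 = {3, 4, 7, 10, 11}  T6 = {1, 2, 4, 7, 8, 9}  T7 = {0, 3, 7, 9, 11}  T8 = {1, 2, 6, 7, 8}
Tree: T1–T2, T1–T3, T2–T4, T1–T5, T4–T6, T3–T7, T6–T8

A tree decomposition must satisfy three properties: every vertex lies in some bag; for every edge, both endpoints lie together in some bag; and for every vertex, the bags containing it form a connected subtree. Here bags containing vertex 9 are not connected in the tree, so the decomposition is invalid.

No — bags containing vertex 9 are not connected in the tree.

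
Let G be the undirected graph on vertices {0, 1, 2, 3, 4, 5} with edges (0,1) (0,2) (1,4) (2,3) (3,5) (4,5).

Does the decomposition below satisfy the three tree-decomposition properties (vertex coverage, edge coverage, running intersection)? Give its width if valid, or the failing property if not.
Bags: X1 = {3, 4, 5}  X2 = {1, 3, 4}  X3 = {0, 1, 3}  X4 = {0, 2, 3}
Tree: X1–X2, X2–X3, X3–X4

Every vertex of G appears in some bag (union = {0, 1, 2, 3, 4, 5}); every edge is covered by a bag; and for each vertex v the set of bags containing v is connected in the bag tree. The decomposition is therefore valid. The largest bag has 3 vertices, so the width is 2.

Yes; width 2.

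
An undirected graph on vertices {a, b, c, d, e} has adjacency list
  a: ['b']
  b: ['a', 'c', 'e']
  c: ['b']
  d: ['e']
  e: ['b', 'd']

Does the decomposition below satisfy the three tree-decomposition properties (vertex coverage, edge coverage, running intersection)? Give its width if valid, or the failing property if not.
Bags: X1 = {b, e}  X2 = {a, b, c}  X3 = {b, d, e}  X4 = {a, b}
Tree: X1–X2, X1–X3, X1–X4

A tree decomposition must satisfy three properties: every vertex lies in some bag; for every edge, both endpoints lie together in some bag; and for every vertex, the bags containing it form a connected subtree. Here bags containing vertex a are not connected in the tree, so the decomposition is invalid.

No — bags containing vertex a are not connected in the tree.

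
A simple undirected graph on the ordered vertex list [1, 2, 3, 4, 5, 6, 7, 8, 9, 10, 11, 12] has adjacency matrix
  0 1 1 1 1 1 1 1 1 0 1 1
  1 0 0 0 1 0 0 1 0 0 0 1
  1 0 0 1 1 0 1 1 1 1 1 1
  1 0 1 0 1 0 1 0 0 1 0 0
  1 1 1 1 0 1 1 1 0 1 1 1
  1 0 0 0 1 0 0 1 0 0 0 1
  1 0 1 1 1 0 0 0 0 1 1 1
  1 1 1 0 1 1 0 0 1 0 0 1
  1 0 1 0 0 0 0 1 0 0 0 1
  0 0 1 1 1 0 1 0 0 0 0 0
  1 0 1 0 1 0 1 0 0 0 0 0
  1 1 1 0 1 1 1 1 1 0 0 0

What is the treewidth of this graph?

4

A width-4 tree decomposition is:
Bags: B1 = {1, 3, 5, 8, 12}  B2 = {1, 3, 5, 7, 12}  B3 = {1, 3, 4, 5, 7}  B4 = {1, 2, 5, 8, 12}  B5 = {1, 3, 8, 9, 12}  B6 = {1, 3, 5, 7, 11}  B7 = {1, 5, 6, 8, 12}  B8 = {3, 4, 5, 7, 10}
Tree: B1–B2, B2–B3, B1–B4, B1–B5, B3–B6, B4–B7, B3–B8
Every bag has size at most 5, so the width is 5 − 1 = 4 and tw(G) ≤ 4. On the other hand G contains the 5-clique {1, 3, 8, 9, 12}. A clique must lie in a single bag of any decomposition, so no decomposition can have width below 4. Therefore the treewidth is 4.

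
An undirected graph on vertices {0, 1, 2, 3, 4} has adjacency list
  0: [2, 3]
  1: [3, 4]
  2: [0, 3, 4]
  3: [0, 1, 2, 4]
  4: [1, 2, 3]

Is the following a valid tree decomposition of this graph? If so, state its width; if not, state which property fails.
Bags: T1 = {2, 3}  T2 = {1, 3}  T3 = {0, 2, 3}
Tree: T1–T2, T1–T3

A tree decomposition must satisfy three properties: every vertex lies in some bag; for every edge, both endpoints lie together in some bag; and for every vertex, the bags containing it form a connected subtree. Here vertex 4 appears in no bag, so the decomposition is invalid.

No — vertex 4 appears in no bag.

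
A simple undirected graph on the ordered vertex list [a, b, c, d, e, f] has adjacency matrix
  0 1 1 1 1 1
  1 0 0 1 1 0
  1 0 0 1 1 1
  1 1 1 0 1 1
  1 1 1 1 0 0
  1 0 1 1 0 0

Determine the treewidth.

A width-3 tree decomposition is:
Bags: B1 = {a, b, d, e}  B2 = {a, c, d, e}  B3 = {a, c, d, f}
Tree: B1–B2, B2–B3
Every bag has size at most 4, so the width is 4 − 1 = 3 and tw(G) ≤ 3. On the other hand G contains the 4-clique {a, c, d, e}. A clique must lie in a single bag of any decomposition, so no decomposition can have width below 3. Therefore the treewidth is 3.

3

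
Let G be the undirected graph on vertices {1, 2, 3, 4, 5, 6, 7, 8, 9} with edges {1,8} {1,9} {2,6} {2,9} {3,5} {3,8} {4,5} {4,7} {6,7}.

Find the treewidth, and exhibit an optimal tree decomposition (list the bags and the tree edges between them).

Every bag has size at most 3, so the width is 3 − 1 = 2 and tw(G) ≤ 2. Since 6–7–4–5–3–8–1–9–2–6 is a cycle in G, G is not acyclic. Forests are exactly the graphs of treewidth ≤ 1, so tw(G) ≥ 2. Hence tw(G) = 2 exactly.

Treewidth 2.
One such decomposition:
Bags: B1 = {4, 6, 7}  B2 = {4, 5, 6}  B3 = {3, 5, 6}  B4 = {3, 6, 8}  B5 = {1, 6, 8}  B6 = {1, 6, 9}  B7 = {2, 6, 9}
Tree: B1–B2, B2–B3, B3–B4, B4–B5, B5–B6, B6–B7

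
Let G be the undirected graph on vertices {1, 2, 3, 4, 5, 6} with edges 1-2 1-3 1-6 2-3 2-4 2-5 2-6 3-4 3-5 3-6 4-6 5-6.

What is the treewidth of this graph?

3

A width-3 tree decomposition is:
Bags: B1 = {2, 3, 5, 6}  B2 = {2, 3, 4, 6}  B3 = {1, 2, 3, 6}
Tree: B1–B2, B2–B3
Each bag holds 4 vertices, so the decomposition has width 3, which upper-bounds the treewidth. For the lower bound, the 4 vertices {1, 2, 3, 6} are pairwise adjacent, and any tree decomposition puts a clique entirely inside one bag — forcing width ≥ 3. The upper and lower bounds meet at 3, so that is the treewidth.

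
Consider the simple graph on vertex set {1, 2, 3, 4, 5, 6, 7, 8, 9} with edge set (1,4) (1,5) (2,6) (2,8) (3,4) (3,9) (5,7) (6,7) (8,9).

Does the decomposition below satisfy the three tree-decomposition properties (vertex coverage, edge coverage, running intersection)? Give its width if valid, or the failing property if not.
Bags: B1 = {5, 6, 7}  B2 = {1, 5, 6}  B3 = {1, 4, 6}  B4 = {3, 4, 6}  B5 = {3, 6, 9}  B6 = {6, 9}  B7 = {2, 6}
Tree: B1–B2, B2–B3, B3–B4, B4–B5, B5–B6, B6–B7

No — vertex 8 appears in no bag.

A tree decomposition must satisfy three properties: every vertex lies in some bag; for every edge, both endpoints lie together in some bag; and for every vertex, the bags containing it form a connected subtree. Here vertex 8 appears in no bag, so the decomposition is invalid.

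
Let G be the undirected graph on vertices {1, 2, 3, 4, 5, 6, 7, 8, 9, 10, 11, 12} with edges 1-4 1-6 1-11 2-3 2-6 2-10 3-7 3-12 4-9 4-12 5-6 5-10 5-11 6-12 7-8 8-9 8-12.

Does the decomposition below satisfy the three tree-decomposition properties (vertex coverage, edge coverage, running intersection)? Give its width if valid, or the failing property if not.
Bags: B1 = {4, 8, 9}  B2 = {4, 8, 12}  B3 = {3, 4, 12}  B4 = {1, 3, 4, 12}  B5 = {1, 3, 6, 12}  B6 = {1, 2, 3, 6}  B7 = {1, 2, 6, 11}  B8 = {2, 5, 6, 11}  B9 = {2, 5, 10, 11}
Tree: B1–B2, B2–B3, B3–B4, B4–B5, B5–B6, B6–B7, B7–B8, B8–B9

A tree decomposition must satisfy three properties: every vertex lies in some bag; for every edge, both endpoints lie together in some bag; and for every vertex, the bags containing it form a connected subtree. Here vertex 7 appears in no bag, so the decomposition is invalid.

No — vertex 7 appears in no bag.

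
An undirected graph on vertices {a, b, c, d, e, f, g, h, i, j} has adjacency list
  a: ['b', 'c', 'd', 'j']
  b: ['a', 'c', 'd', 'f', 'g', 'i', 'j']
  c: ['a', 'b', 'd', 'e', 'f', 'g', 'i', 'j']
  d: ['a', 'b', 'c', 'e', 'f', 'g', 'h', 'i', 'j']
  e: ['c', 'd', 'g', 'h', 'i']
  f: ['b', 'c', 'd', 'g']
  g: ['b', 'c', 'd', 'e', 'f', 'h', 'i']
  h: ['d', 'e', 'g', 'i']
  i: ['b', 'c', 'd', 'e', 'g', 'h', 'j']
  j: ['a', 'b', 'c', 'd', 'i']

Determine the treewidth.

4

A width-4 tree decomposition is:
Bags: B1 = {b, c, d, g, i}  B2 = {b, c, d, i, j}  B3 = {c, d, e, g, i}  B4 = {a, b, c, d, j}  B5 = {d, e, g, h, i}  B6 = {b, c, d, f, g}
Tree: B1–B2, B1–B3, B2–B4, B3–B5, B1–B6
The largest bag has 5 vertices, giving width 4; this decomposition certifies tw(G) ≤ 4. On the other hand G contains the 5-clique {d, e, g, h, i}. A clique must lie in a single bag of any decomposition, so no decomposition can have width below 4. Combining the bounds, tw(G) = 4.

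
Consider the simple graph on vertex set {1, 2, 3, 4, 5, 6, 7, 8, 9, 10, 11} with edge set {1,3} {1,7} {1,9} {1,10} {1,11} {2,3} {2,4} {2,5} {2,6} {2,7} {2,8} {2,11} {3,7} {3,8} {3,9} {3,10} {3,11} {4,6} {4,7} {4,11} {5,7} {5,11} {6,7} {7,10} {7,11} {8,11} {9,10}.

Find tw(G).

A width-3 tree decomposition is:
Bags: B1 = {1, 3, 7, 11}  B2 = {2, 3, 7, 11}  B3 = {2, 3, 8, 11}  B4 = {1, 3, 7, 10}  B5 = {2, 5, 7, 11}  B6 = {1, 3, 9, 10}  B7 = {2, 4, 7, 11}  B8 = {2, 4, 6, 7}
Tree: B1–B2, B2–B3, B1–B4, B2–B5, B4–B6, B5–B7, B7–B8
Every bag has size at most 4, so the width is 4 − 1 = 3 and tw(G) ≤ 3. On the other hand G contains the 4-clique {2, 3, 8, 11}. A clique must lie in a single bag of any decomposition, so no decomposition can have width below 3. Combining the bounds, tw(G) = 3.

3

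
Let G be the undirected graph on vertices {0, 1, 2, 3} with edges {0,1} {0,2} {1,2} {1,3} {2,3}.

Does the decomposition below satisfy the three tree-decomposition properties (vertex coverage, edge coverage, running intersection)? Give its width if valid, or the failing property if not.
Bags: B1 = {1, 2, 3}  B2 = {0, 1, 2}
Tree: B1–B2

Checking the three conditions: (i) the bags cover all of {0, 1, 2, 3}; (ii) for each edge, some bag contains both endpoints; (iii) the bags containing any fixed vertex form a subtree. All hold, so the decomposition is valid with width 3 − 1 = 2.

Yes; width 2.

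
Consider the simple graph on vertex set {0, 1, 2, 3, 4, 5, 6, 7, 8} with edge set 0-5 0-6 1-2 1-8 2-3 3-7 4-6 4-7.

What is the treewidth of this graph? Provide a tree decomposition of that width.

Treewidth 1.
One optimal decomposition is:
Bags: B1 = {1, 8}  B2 = {1, 2}  B3 = {2, 3}  B4 = {3, 7}  B5 = {4, 7}  B6 = {4, 6}  B7 = {0, 6}  B8 = {0, 5}
Tree: B1–B2, B2–B3, B3–B4, B4–B5, B5–B6, B6–B7, B7–B8

The largest bag has 2 vertices, giving width 1; this decomposition certifies tw(G) ≤ 1. G has an edge, so its treewidth is at least 1. Combining the bounds, tw(G) = 1.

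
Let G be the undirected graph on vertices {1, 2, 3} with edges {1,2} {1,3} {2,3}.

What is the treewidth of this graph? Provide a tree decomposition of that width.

Treewidth 2.
Bags: B1 = {1, 2, 3}
Tree: (single bag)

A single bag containing all 3 vertices is trivially a valid decomposition of width 2. Conversely, {1, 2, 3} is a clique of size 3, and the vertices of any clique must share a bag in every tree decomposition; so some bag has ≥ 3 vertices and tw(G) ≥ 2. Hence tw(G) = 2 exactly.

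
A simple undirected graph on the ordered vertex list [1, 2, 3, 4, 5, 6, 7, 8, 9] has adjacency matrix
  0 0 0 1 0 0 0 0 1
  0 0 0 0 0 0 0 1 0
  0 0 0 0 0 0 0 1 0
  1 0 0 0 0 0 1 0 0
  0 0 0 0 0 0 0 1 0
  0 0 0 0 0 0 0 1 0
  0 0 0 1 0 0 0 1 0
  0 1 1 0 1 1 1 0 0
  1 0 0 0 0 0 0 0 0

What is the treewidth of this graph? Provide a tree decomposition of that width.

Each bag holds 2 vertices, so the decomposition has width 1, which upper-bounds the treewidth. Since G has at least one edge (e.g. 5–8), it is not an edgeless graph, so tw(G) ≥ 1. The upper and lower bounds meet at 1, so that is the treewidth.

Treewidth 1.
One such decomposition:
Bags: B1 = {5, 8}  B2 = {2, 8}  B3 = {7, 8}  B4 = {4, 7}  B5 = {1, 4}  B6 = {3, 8}  B7 = {6, 8}  B8 = {1, 9}
Tree: B1–B2, B2–B3, B3–B4, B4–B5, B3–B6, B6–B7, B5–B8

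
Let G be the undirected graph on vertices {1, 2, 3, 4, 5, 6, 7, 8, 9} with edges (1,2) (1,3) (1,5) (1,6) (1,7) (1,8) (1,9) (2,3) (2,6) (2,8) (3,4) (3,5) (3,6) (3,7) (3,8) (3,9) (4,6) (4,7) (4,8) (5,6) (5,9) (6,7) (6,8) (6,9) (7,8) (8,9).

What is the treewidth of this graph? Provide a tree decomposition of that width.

Treewidth 4.
One optimal decomposition is:
Bags: B1 = {1, 3, 6, 7, 8}  B2 = {1, 3, 6, 8, 9}  B3 = {1, 3, 5, 6, 9}  B4 = {3, 4, 6, 7, 8}  B5 = {1, 2, 3, 6, 8}
Tree: B1–B2, B2–B3, B1–B4, B2–B5

Each bag holds 5 vertices, so the decomposition has width 4, which upper-bounds the treewidth. Conversely, {1, 3, 6, 8, 9} is a clique of size 5, and the vertices of any clique must share a bag in every tree decomposition; so some bag has ≥ 5 vertices and tw(G) ≥ 4. Combining the bounds, tw(G) = 4.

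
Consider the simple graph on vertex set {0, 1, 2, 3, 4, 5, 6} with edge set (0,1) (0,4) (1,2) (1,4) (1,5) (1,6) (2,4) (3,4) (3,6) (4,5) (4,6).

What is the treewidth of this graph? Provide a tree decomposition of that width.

Treewidth 2.
One such decomposition:
Bags: B1 = {1, 4, 6}  B2 = {0, 1, 4}  B3 = {1, 2, 4}  B4 = {1, 4, 5}  B5 = {3, 4, 6}
Tree: B1–B2, B1–B3, B1–B4, B1–B5

Every bag has size at most 3, so the width is 3 − 1 = 2 and tw(G) ≤ 2. Conversely, {0, 1, 4} is a clique of size 3, and the vertices of any clique must share a bag in every tree decomposition; so some bag has ≥ 3 vertices and tw(G) ≥ 2. Combining the bounds, tw(G) = 2.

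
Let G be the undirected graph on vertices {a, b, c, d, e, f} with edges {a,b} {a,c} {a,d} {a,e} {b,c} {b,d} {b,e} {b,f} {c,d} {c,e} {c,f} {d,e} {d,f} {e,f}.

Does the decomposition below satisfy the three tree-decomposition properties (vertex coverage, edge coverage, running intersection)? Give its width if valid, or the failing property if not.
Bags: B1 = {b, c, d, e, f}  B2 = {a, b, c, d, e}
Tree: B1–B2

Yes; width 4.

Every vertex of G appears in some bag (union = {a, b, c, d, e, f}); every edge is covered by a bag; and for each vertex v the set of bags containing v is connected in the bag tree. The decomposition is therefore valid. The largest bag has 5 vertices, so the width is 4.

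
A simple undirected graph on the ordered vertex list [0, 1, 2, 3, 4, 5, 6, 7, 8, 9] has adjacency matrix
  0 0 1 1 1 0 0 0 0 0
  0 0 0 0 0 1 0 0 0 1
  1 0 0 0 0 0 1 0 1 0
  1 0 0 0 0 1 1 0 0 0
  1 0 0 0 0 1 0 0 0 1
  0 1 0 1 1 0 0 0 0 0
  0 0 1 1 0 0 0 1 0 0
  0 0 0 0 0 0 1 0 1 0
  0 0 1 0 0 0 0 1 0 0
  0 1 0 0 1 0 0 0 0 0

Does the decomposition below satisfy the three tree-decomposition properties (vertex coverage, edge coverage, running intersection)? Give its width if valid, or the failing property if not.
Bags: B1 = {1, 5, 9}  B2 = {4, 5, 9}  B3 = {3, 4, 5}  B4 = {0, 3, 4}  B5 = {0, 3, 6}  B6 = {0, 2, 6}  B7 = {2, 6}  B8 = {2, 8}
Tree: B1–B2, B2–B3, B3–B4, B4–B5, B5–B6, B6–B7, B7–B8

No — vertex 7 appears in no bag.

A tree decomposition must satisfy three properties: every vertex lies in some bag; for every edge, both endpoints lie together in some bag; and for every vertex, the bags containing it form a connected subtree. Here vertex 7 appears in no bag, so the decomposition is invalid.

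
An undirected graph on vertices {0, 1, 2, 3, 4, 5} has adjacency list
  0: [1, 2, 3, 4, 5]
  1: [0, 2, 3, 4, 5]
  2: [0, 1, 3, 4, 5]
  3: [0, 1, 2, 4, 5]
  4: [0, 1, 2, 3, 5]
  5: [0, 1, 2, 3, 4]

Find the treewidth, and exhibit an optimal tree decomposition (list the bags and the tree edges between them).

A single bag containing all 6 vertices is trivially a valid decomposition of width 5. For the lower bound, the 6 vertices {0, 1, 2, 3, 4, 5} are pairwise adjacent, and any tree decomposition puts a clique entirely inside one bag — forcing width ≥ 5. Therefore the treewidth is 5.

Treewidth 5.
Bags: B1 = {0, 1, 2, 3, 4, 5}
Tree: (single bag)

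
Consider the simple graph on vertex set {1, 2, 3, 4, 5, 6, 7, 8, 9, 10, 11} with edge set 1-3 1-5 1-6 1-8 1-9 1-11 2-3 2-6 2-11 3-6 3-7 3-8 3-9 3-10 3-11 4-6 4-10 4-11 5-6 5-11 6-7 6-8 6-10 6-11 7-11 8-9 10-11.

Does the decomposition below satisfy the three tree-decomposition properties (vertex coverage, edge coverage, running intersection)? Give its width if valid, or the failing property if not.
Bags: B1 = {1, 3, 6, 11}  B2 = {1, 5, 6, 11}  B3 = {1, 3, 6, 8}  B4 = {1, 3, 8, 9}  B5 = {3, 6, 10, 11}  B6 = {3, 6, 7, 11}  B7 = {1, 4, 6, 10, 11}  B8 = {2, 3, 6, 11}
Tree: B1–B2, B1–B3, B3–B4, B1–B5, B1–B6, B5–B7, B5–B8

A tree decomposition must satisfy three properties: every vertex lies in some bag; for every edge, both endpoints lie together in some bag; and for every vertex, the bags containing it form a connected subtree. Here bags containing vertex 1 are not connected in the tree, so the decomposition is invalid.

No — bags containing vertex 1 are not connected in the tree.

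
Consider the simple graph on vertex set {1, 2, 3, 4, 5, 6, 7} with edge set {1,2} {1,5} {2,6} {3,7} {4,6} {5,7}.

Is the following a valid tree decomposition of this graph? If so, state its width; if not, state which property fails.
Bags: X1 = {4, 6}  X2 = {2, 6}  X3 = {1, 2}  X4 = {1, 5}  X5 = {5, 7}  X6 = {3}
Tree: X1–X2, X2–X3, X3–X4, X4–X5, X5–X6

A tree decomposition must satisfy three properties: every vertex lies in some bag; for every edge, both endpoints lie together in some bag; and for every vertex, the bags containing it form a connected subtree. Here edge (7,3) lies in no bag, so the decomposition is invalid.

No — edge (7,3) lies in no bag.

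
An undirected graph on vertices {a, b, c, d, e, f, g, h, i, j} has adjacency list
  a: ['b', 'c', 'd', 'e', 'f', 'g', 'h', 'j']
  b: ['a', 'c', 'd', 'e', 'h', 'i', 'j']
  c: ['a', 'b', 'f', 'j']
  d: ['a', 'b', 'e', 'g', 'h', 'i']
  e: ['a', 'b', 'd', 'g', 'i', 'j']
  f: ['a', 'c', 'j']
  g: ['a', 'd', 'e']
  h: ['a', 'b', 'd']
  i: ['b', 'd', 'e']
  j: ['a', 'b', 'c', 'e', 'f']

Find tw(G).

A width-3 tree decomposition is:
Bags: B1 = {a, b, d, e}  B2 = {a, b, e, j}  B3 = {a, b, c, j}  B4 = {a, d, e, g}  B5 = {a, b, d, h}  B6 = {a, c, f, j}  B7 = {b, d, e, i}
Tree: B1–B2, B2–B3, B1–B4, B1–B5, B3–B6, B1–B7
Each bag holds 4 vertices, so the decomposition has width 3, which upper-bounds the treewidth. Conversely, {a, d, e, g} is a clique of size 4, and the vertices of any clique must share a bag in every tree decomposition; so some bag has ≥ 4 vertices and tw(G) ≥ 3. The upper and lower bounds meet at 3, so that is the treewidth.

3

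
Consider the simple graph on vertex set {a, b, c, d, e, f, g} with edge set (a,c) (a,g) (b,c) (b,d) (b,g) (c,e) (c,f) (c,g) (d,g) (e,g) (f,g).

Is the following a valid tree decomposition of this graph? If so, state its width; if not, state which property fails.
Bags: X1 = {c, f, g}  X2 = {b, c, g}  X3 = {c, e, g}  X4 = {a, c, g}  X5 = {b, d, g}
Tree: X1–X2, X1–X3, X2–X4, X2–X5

Every vertex of G appears in some bag (union = {a, b, c, d, e, f, g}); every edge is covered by a bag; and for each vertex v the set of bags containing v is connected in the bag tree. The decomposition is therefore valid. The largest bag has 3 vertices, so the width is 2.

Yes; width 2.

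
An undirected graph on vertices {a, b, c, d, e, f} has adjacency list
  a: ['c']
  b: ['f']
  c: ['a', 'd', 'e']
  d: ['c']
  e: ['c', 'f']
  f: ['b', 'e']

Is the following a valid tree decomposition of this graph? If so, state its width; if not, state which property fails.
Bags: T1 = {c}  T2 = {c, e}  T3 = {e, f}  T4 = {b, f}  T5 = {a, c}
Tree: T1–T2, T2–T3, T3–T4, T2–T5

A tree decomposition must satisfy three properties: every vertex lies in some bag; for every edge, both endpoints lie together in some bag; and for every vertex, the bags containing it form a connected subtree. Here vertex d appears in no bag, so the decomposition is invalid.

No — vertex d appears in no bag.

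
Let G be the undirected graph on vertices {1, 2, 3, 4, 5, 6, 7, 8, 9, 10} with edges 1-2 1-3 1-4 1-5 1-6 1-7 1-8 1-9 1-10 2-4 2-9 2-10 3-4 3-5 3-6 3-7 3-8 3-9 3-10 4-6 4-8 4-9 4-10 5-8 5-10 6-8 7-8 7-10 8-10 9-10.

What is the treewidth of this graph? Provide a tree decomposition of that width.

Every bag has size at most 5, so the width is 5 − 1 = 4 and tw(G) ≤ 4. On the other hand G contains the 5-clique {1, 2, 4, 9, 10}. A clique must lie in a single bag of any decomposition, so no decomposition can have width below 4. Therefore the treewidth is 4.

Treewidth 4.
One optimal decomposition is:
Bags: B1 = {1, 3, 4, 8, 10}  B2 = {1, 3, 4, 6, 8}  B3 = {1, 3, 4, 9, 10}  B4 = {1, 3, 7, 8, 10}  B5 = {1, 3, 5, 8, 10}  B6 = {1, 2, 4, 9, 10}
Tree: B1–B2, B1–B3, B1–B4, B4–B5, B3–B6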